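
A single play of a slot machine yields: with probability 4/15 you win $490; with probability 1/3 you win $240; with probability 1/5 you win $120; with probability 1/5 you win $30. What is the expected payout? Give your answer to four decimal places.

240.6667

E[payout] = 490·4/15 + 240·1/3 + 120·1/5 + 30·1/5
 = 392/3 + 80 + 24 + 6
 = 722/3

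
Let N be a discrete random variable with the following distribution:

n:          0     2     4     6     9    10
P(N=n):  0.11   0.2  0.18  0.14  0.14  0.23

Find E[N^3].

E[N^3] = Σ n^3·P(N=n)
 = 0·0.11 + 8·0.2 + 64·0.18 + 216·0.14 + 729·0.14 + 1000·0.23
 = 0 + 1.6 + 11.52 + 30.24 + 102.06 + 230
 = 375.42

375.42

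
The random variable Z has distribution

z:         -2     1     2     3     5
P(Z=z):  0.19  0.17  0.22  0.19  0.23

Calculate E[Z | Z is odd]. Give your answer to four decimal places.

3.2034

P(Z is odd) = 0.17 + 0.19 + 0.23 = 0.59.
E[Z | Z is odd] = [1·0.17 + 3·0.19 + 5·0.23] / 0.59
 = 1.89 / 0.59
 = 189/59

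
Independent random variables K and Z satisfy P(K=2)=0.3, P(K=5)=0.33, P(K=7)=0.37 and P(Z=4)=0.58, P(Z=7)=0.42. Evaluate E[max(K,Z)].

E[max(K,Z)] = Σ_k Σ_z max(k,z) · P(K=k)P(Z=z)
 = 4·0.174 + 7·0.126 + 5·0.1914 + 7·0.1386 + 7·0.2146 + 7·0.1554
 = 0.696 + 0.882 + 0.957 + 0.9702 + 1.5022 + 1.0878
 = 6.0952

6.0952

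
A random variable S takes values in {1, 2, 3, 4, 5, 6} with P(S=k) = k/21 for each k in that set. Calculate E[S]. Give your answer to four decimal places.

E[S] = Σ s·P(S=s)
 = 1·1/21 + 2·2/21 + 3·1/7 + 4·4/21 + 5·5/21 + 6·2/7
 = 1/21 + 4/21 + 3/7 + 16/21 + 25/21 + 12/7
 = 13/3

4.3333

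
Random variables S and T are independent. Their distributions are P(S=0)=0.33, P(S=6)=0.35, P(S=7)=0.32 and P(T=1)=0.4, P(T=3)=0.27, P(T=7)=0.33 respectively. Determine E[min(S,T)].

E[min(S,T)] = Σ_s Σ_t min(s,t) · P(S=s)P(T=t)
 = 0·0.132 + 0·0.0891 + 0·0.1089 + 1·0.14 + 3·0.0945 + 6·0.1155 + 1·0.128 + 3·0.0864 + 7·0.1056
 = 0 + 0 + 0 + 0.14 + 0.2835 + 0.693 + 0.128 + 0.2592 + 0.7392
 = 2.2429

2.2429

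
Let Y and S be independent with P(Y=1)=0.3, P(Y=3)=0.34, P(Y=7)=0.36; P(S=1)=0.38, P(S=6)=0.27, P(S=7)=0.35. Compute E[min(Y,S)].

E[min(Y,S)] = Σ_y Σ_s min(y,s) · P(Y=y)P(S=s)
 = 1·0.114 + 1·0.081 + 1·0.105 + 1·0.1292 + 3·0.0918 + 3·0.119 + 1·0.1368 + 6·0.0972 + 7·0.126
 = 0.114 + 0.081 + 0.105 + 0.1292 + 0.2754 + 0.357 + 0.1368 + 0.5832 + 0.882
 = 2.6636

2.6636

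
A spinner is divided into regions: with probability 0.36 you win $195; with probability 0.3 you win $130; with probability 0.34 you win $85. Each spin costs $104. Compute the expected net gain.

E[payout] = 195·0.36 + 130·0.3 + 85·0.34
 = 70.2 + 39 + 28.9
 = 138.1
Net = 138.1 - 104 = 34.1

34.1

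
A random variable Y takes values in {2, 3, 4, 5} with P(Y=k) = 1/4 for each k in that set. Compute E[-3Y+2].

E[-3Y+2] = Σ (-3y+2)·P(Y=y)
 = (-4)·1/4 + (-7)·1/4 + (-10)·1/4 + (-13)·1/4
 = (-1) + (-7/4) + (-5/2) + (-13/4)
 = -17/2

-8.5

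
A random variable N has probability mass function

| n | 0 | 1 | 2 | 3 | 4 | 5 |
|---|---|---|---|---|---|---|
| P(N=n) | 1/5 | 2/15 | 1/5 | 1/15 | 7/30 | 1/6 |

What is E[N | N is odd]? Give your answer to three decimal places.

P(N is odd) = 2/15 + 1/15 + 1/6 = 11/30.
E[N | N is odd] = [1·2/15 + 3·1/15 + 5·1/6] / (11/30)
 = 7/6 / (11/30)
 = 35/11

3.182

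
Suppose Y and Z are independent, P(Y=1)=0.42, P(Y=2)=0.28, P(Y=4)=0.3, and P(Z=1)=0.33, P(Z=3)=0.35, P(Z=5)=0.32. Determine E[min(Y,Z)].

E[min(Y,Z)] = Σ_y Σ_z min(y,z) · P(Y=y)P(Z=z)
 = 1·0.1386 + 1·0.147 + 1·0.1344 + 1·0.0924 + 2·0.098 + 2·0.0896 + 1·0.099 + 3·0.105 + 4·0.096
 = 0.1386 + 0.147 + 0.1344 + 0.0924 + 0.196 + 0.1792 + 0.099 + 0.315 + 0.384
 = 1.6856

1.6856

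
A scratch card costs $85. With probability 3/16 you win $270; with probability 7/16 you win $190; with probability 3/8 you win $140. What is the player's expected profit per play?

101.25

E[payout] = 270·3/16 + 190·7/16 + 140·3/8
 = 405/8 + 665/8 + 105/2
 = 745/4
Net = 745/4 - 85 = 405/4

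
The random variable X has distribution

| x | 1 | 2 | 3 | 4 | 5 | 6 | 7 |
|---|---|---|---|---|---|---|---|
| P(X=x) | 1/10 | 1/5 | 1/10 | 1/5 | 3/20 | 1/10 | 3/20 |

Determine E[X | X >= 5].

6

P(X >= 5) = 3/20 + 1/10 + 3/20 = 2/5.
E[X | X >= 5] = [5·3/20 + 6·1/10 + 7·3/20] / (2/5)
 = 12/5 / (2/5)
 = 6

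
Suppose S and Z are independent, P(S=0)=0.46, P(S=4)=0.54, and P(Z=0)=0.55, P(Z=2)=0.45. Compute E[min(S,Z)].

0.486

E[min(S,Z)] = Σ_s Σ_z min(s,z) · P(S=s)P(Z=z)
 = 0·0.253 + 0·0.207 + 0·0.297 + 2·0.243
 = 0 + 0 + 0 + 0.486
 = 0.486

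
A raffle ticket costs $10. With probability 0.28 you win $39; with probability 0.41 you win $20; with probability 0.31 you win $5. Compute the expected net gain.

E[payout] = 39·0.28 + 20·0.41 + 5·0.31
 = 10.92 + 8.2 + 1.55
 = 20.67
Net = 20.67 - 10 = 10.67

10.67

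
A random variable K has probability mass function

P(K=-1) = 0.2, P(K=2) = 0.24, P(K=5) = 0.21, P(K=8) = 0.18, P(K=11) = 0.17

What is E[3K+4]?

E[3K+4] = Σ (3k+4)·P(K=k)
 = 1·0.2 + 10·0.24 + 19·0.21 + 28·0.18 + 37·0.17
 = 0.2 + 2.4 + 3.99 + 5.04 + 6.29
 = 17.92

17.92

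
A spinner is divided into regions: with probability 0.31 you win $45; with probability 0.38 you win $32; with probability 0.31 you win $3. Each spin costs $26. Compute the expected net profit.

E[payout] = 45·0.31 + 32·0.38 + 3·0.31
 = 13.95 + 12.16 + 0.93
 = 27.04
Net = 27.04 - 26 = 1.04

1.04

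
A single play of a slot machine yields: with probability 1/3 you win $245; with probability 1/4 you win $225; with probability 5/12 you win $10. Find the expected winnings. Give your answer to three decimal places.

142.083

E[payout] = 245·1/3 + 225·1/4 + 10·5/12
 = 245/3 + 225/4 + 25/6
 = 1705/12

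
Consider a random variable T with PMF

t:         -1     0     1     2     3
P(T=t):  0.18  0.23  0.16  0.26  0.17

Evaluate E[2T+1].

3.02

E[2T+1] = Σ (2t+1)·P(T=t)
 = (-1)·0.18 + 1·0.23 + 3·0.16 + 5·0.26 + 7·0.17
 = (-0.18) + 0.23 + 0.48 + 1.3 + 1.19
 = 3.02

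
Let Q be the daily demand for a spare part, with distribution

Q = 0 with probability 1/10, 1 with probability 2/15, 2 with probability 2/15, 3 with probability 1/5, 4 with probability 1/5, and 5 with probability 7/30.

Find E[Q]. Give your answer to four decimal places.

2.9667

E[Q] = Σ q·P(Q=q)
 = 0·1/10 + 1·2/15 + 2·2/15 + 3·1/5 + 4·1/5 + 5·7/30
 = 0 + 2/15 + 4/15 + 3/5 + 4/5 + 7/6
 = 89/30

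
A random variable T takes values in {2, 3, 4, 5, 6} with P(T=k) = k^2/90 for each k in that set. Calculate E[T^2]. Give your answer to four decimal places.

E[T^2] = Σ t^2·P(T=t)
 = 4·2/45 + 9·1/10 + 16·8/45 + 25·5/18 + 36·2/5
 = 8/45 + 9/10 + 128/45 + 125/18 + 72/5
 = 379/15

25.2667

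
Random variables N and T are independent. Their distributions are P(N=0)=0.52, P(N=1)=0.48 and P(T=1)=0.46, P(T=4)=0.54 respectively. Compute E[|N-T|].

2.14

E[|N-T|] = Σ_n Σ_t |n-t| · P(N=n)P(T=t)
 = 1·0.2392 + 4·0.2808 + 0·0.2208 + 3·0.2592
 = 0.2392 + 1.1232 + 0 + 0.7776
 = 2.14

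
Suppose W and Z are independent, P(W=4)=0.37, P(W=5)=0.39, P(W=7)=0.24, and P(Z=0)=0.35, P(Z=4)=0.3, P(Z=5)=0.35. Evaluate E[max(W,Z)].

E[max(W,Z)] = Σ_w Σ_z max(w,z) · P(W=w)P(Z=z)
 = 4·0.1295 + 4·0.111 + 5·0.1295 + 5·0.1365 + 5·0.117 + 5·0.1365 + 7·0.084 + 7·0.072 + 7·0.084
 = 0.518 + 0.444 + 0.6475 + 0.6825 + 0.585 + 0.6825 + 0.588 + 0.504 + 0.588
 = 5.2395

5.2395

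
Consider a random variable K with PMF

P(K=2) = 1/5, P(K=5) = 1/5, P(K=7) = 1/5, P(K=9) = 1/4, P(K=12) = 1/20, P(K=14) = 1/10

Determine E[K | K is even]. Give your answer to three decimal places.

6.857

P(K is even) = 1/5 + 1/20 + 1/10 = 7/20.
E[K | K is even] = [2·1/5 + 12·1/20 + 14·1/10] / (7/20)
 = 12/5 / (7/20)
 = 48/7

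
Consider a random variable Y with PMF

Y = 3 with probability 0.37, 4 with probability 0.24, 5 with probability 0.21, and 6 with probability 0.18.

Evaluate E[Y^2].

E[Y^2] = Σ y^2·P(Y=y)
 = 9·0.37 + 16·0.24 + 25·0.21 + 36·0.18
 = 3.33 + 3.84 + 5.25 + 6.48
 = 18.9

18.9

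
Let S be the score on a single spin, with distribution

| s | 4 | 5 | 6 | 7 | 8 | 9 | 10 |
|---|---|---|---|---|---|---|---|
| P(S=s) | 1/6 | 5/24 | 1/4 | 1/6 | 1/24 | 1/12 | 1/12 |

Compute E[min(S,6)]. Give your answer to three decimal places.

E[min(S,6)] = Σ min(s,6)·P(S=s)
 = 4·1/6 + 5·5/24 + 6·1/4 + 6·1/6 + 6·1/24 + 6·1/12 + 6·1/12
 = 2/3 + 25/24 + 3/2 + 1 + 1/4 + 1/2 + 1/2
 = 131/24

5.458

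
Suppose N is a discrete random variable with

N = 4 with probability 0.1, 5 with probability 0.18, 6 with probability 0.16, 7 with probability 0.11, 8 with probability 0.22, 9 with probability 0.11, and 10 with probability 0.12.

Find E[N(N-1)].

E[N(N-1)] = Σ n(n-1)·P(N=n)
 = 12·0.1 + 20·0.18 + 30·0.16 + 42·0.11 + 56·0.22 + 72·0.11 + 90·0.12
 = 1.2 + 3.6 + 4.8 + 4.62 + 12.32 + 7.92 + 10.8
 = 45.26

45.26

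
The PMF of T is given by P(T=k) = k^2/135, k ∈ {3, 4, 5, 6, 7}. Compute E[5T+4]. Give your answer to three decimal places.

32.704

E[5T+4] = Σ (5t+4)·P(T=t)
 = 19·1/15 + 24·16/135 + 29·5/27 + 34·4/15 + 39·49/135
 = 19/15 + 128/45 + 145/27 + 136/15 + 637/45
 = 883/27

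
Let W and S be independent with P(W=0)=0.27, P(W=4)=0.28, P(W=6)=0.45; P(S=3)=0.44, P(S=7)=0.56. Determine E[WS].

E[WS] = Σ_w Σ_s ws · P(W=w)P(S=s)
 = 0·0.1188 + 0·0.1512 + 12·0.1232 + 28·0.1568 + 18·0.198 + 42·0.252
 = 0 + 0 + 1.4784 + 4.3904 + 3.564 + 10.584
 = 20.0168

20.0168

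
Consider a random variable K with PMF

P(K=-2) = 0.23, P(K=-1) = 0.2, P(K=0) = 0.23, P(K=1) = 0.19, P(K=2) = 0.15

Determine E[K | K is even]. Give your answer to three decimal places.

-0.262

P(K is even) = 0.23 + 0.23 + 0.15 = 0.61.
E[K | K is even] = [(-2)·0.23 + 0·0.23 + 2·0.15] / 0.61
 = -0.16 / 0.61
 = -16/61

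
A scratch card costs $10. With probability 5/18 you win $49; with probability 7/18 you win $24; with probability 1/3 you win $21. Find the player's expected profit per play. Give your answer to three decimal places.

19.944

E[payout] = 49·5/18 + 24·7/18 + 21·1/3
 = 245/18 + 28/3 + 7
 = 539/18
Net = 539/18 - 10 = 359/18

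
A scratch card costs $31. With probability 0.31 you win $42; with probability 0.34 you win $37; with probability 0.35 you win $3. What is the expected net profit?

E[payout] = 42·0.31 + 37·0.34 + 3·0.35
 = 13.02 + 12.58 + 1.05
 = 26.65
Net = 26.65 - 31 = -4.35

-4.35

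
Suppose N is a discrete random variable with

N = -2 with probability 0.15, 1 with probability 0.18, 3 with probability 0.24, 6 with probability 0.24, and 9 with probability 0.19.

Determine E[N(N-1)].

23.22

E[N(N-1)] = Σ n(n-1)·P(N=n)
 = 6·0.15 + 0·0.18 + 6·0.24 + 30·0.24 + 72·0.19
 = 0.9 + 0 + 1.44 + 7.2 + 13.68
 = 23.22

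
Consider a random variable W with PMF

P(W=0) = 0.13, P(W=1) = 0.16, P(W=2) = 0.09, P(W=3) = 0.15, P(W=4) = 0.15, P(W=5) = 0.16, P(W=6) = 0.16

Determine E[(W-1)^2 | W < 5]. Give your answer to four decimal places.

3.1912

P(W < 5) = 0.13 + 0.16 + 0.09 + 0.15 + 0.15 = 0.68.
E[(W-1)^2 | W < 5] = [1·0.13 + 0·0.16 + 1·0.09 + 4·0.15 + 9·0.15] / 0.68
 = 2.17 / 0.68
 = 217/68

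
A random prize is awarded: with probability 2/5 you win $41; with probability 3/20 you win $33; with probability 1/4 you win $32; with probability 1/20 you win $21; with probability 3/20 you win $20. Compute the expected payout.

33.4

E[payout] = 41·2/5 + 33·3/20 + 32·1/4 + 21·1/20 + 20·3/20
 = 82/5 + 99/20 + 8 + 21/20 + 3
 = 167/5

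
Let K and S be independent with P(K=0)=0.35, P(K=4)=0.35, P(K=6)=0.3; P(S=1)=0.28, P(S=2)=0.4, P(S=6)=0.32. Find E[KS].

9.6

E[KS] = Σ_k Σ_s ks · P(K=k)P(S=s)
 = 0·0.098 + 0·0.14 + 0·0.112 + 4·0.098 + 8·0.14 + 24·0.112 + 6·0.084 + 12·0.12 + 36·0.096
 = 0 + 0 + 0 + 0.392 + 1.12 + 2.688 + 0.504 + 1.44 + 3.456
 = 9.6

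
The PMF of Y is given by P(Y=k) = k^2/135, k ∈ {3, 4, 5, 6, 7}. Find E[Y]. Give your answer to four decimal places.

E[Y] = Σ y·P(Y=y)
 = 3·1/15 + 4·16/135 + 5·5/27 + 6·4/15 + 7·49/135
 = 1/5 + 64/135 + 25/27 + 8/5 + 343/135
 = 155/27

5.7407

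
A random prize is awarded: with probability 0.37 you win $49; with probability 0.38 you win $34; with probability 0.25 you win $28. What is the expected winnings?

E[payout] = 49·0.37 + 34·0.38 + 28·0.25
 = 18.13 + 12.92 + 7
 = 38.05

38.05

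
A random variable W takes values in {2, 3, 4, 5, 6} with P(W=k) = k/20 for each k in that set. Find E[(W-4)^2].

E[(W-4)^2] = Σ (w-4)^2·P(W=w)
 = 4·1/10 + 1·3/20 + 0·1/5 + 1·1/4 + 4·3/10
 = 2/5 + 3/20 + 0 + 1/4 + 6/5
 = 2

2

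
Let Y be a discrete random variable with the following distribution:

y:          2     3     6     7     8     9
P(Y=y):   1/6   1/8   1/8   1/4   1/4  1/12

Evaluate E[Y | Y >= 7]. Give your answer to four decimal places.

P(Y >= 7) = 1/4 + 1/4 + 1/12 = 7/12.
E[Y | Y >= 7] = [7·1/4 + 8·1/4 + 9·1/12] / (7/12)
 = 9/2 / (7/12)
 = 54/7

7.7143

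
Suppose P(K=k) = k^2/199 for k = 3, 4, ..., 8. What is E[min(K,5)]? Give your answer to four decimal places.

4.8291

E[min(K,5)] = Σ min(k,5)·P(K=k)
 = 3·9/199 + 4·16/199 + 5·25/199 + 5·36/199 + 5·49/199 + 5·64/199
 = 27/199 + 64/199 + 125/199 + 180/199 + 245/199 + 320/199
 = 961/199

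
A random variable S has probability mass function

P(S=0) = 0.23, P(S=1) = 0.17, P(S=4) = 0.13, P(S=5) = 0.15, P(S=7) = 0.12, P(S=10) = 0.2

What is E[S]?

E[S] = Σ s·P(S=s)
 = 0·0.23 + 1·0.17 + 4·0.13 + 5·0.15 + 7·0.12 + 10·0.2
 = 0 + 0.17 + 0.52 + 0.75 + 0.84 + 2
 = 4.28

4.28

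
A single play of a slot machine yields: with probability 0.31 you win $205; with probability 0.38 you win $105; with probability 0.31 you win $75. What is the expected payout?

126.7

E[payout] = 205·0.31 + 105·0.38 + 75·0.31
 = 63.55 + 39.9 + 23.25
 = 126.7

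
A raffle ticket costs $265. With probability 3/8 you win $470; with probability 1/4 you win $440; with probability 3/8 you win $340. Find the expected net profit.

148.75

E[payout] = 470·3/8 + 440·1/4 + 340·3/8
 = 705/4 + 110 + 255/2
 = 1655/4
Net = 1655/4 - 265 = 595/4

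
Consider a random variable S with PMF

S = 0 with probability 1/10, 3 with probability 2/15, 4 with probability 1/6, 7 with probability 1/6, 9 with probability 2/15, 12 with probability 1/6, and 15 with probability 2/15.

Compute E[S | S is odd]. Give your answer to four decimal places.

8.4118

P(S is odd) = 2/15 + 1/6 + 2/15 + 2/15 = 17/30.
E[S | S is odd] = [3·2/15 + 7·1/6 + 9·2/15 + 15·2/15] / (17/30)
 = 143/30 / (17/30)
 = 143/17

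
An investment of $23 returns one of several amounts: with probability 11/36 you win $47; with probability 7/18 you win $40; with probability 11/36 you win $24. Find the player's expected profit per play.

14.25

E[payout] = 47·11/36 + 40·7/18 + 24·11/36
 = 517/36 + 140/9 + 22/3
 = 149/4
Net = 149/4 - 23 = 57/4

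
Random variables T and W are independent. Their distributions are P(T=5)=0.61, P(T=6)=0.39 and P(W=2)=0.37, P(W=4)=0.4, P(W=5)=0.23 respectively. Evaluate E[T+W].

8.88

E[T+W] = Σ_t Σ_w (t+w) · P(T=t)P(W=w)
 = 7·0.2257 + 9·0.244 + 10·0.1403 + 8·0.1443 + 10·0.156 + 11·0.0897
 = 1.5799 + 2.196 + 1.403 + 1.1544 + 1.56 + 0.9867
 = 8.88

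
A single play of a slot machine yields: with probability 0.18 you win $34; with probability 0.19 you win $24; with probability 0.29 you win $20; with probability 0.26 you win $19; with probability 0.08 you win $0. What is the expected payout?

21.42

E[payout] = 34·0.18 + 24·0.19 + 20·0.29 + 19·0.26 + 0·0.08
 = 6.12 + 4.56 + 5.8 + 4.94 + 0
 = 21.42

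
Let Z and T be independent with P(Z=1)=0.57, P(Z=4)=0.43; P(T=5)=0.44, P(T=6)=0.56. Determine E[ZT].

E[ZT] = Σ_z Σ_t zt · P(Z=z)P(T=t)
 = 5·0.2508 + 6·0.3192 + 20·0.1892 + 24·0.2408
 = 1.254 + 1.9152 + 3.784 + 5.7792
 = 12.7324

12.7324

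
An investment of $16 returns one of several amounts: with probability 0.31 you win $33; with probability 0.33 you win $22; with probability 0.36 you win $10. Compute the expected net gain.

5.09

E[payout] = 33·0.31 + 22·0.33 + 10·0.36
 = 10.23 + 7.26 + 3.6
 = 21.09
Net = 21.09 - 16 = 5.09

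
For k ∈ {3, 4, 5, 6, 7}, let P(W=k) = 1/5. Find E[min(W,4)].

3.8

E[min(W,4)] = Σ min(w,4)·P(W=w)
 = 3·1/5 + 4·1/5 + 4·1/5 + 4·1/5 + 4·1/5
 = 3/5 + 4/5 + 4/5 + 4/5 + 4/5
 = 19/5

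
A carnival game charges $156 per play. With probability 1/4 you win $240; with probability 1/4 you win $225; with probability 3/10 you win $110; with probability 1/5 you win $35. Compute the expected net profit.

E[payout] = 240·1/4 + 225·1/4 + 110·3/10 + 35·1/5
 = 60 + 225/4 + 33 + 7
 = 625/4
Net = 625/4 - 156 = 1/4

0.25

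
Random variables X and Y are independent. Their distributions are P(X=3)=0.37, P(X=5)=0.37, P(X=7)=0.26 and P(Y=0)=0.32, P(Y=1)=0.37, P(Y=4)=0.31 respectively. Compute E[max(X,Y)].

4.8947

E[max(X,Y)] = Σ_x Σ_y max(x,y) · P(X=x)P(Y=y)
 = 3·0.1184 + 3·0.1369 + 4·0.1147 + 5·0.1184 + 5·0.1369 + 5·0.1147 + 7·0.0832 + 7·0.0962 + 7·0.0806
 = 0.3552 + 0.4107 + 0.4588 + 0.592 + 0.6845 + 0.5735 + 0.5824 + 0.6734 + 0.5642
 = 4.8947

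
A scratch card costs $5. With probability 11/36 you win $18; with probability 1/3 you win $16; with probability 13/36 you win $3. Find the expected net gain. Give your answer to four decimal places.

E[payout] = 18·11/36 + 16·1/3 + 3·13/36
 = 11/2 + 16/3 + 13/12
 = 143/12
Net = 143/12 - 5 = 83/12

6.9167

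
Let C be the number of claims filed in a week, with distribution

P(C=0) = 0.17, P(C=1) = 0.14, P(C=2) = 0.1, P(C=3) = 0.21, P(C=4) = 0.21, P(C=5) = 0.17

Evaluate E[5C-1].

12.3

E[5C-1] = Σ (5c-1)·P(C=c)
 = (-1)·0.17 + 4·0.14 + 9·0.1 + 14·0.21 + 19·0.21 + 24·0.17
 = (-0.17) + 0.56 + 0.9 + 2.94 + 3.99 + 4.08
 = 12.3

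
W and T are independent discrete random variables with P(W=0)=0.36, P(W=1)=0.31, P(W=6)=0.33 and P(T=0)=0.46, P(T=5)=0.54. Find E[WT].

E[WT] = Σ_w Σ_t wt · P(W=w)P(T=t)
 = 0·0.1656 + 0·0.1944 + 0·0.1426 + 5·0.1674 + 0·0.1518 + 30·0.1782
 = 0 + 0 + 0 + 0.837 + 0 + 5.346
 = 6.183

6.183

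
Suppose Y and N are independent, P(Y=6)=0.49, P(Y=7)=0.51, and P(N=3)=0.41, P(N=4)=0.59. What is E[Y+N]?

10.1

E[Y+N] = Σ_y Σ_n (y+n) · P(Y=y)P(N=n)
 = 9·0.2009 + 10·0.2891 + 10·0.2091 + 11·0.3009
 = 1.8081 + 2.891 + 2.091 + 3.3099
 = 10.1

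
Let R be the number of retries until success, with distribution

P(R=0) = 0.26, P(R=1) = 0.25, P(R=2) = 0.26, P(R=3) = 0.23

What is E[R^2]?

3.36

E[R^2] = Σ r^2·P(R=r)
 = 0·0.26 + 1·0.25 + 4·0.26 + 9·0.23
 = 0 + 0.25 + 1.04 + 2.07
 = 3.36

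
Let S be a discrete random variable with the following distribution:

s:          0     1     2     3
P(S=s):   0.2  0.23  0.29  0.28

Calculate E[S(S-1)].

2.26

E[S(S-1)] = Σ s(s-1)·P(S=s)
 = 0·0.2 + 0·0.23 + 2·0.29 + 6·0.28
 = 0 + 0 + 0.58 + 1.68
 = 2.26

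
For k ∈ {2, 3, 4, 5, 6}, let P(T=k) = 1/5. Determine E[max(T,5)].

E[max(T,5)] = Σ max(t,5)·P(T=t)
 = 5·1/5 + 5·1/5 + 5·1/5 + 5·1/5 + 6·1/5
 = 1 + 1 + 1 + 1 + 6/5
 = 26/5

5.2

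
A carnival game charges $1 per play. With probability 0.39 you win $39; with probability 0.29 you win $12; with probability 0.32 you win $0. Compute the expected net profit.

E[payout] = 39·0.39 + 12·0.29 + 0·0.32
 = 15.21 + 3.48 + 0
 = 18.69
Net = 18.69 - 1 = 17.69

17.69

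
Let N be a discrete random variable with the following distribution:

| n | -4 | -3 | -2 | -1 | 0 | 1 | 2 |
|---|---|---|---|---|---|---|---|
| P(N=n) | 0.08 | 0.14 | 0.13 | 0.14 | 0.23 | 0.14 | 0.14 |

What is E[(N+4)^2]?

E[(N+4)^2] = Σ (n+4)^2·P(N=n)
 = 0·0.08 + 1·0.14 + 4·0.13 + 9·0.14 + 16·0.23 + 25·0.14 + 36·0.14
 = 0 + 0.14 + 0.52 + 1.26 + 3.68 + 3.5 + 5.04
 = 14.14

14.14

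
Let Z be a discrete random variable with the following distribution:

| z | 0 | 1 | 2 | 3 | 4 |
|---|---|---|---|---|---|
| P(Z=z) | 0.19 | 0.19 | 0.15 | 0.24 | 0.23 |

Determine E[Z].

E[Z] = Σ z·P(Z=z)
 = 0·0.19 + 1·0.19 + 2·0.15 + 3·0.24 + 4·0.23
 = 0 + 0.19 + 0.3 + 0.72 + 0.92
 = 2.13

2.13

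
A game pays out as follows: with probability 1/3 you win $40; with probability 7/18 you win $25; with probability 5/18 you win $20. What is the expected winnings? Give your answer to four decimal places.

28.6111

E[payout] = 40·1/3 + 25·7/18 + 20·5/18
 = 40/3 + 175/18 + 50/9
 = 515/18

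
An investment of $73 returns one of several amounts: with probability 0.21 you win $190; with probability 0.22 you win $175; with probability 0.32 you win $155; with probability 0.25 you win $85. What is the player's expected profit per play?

76.25

E[payout] = 190·0.21 + 175·0.22 + 155·0.32 + 85·0.25
 = 39.9 + 38.5 + 49.6 + 21.25
 = 149.25
Net = 149.25 - 73 = 76.25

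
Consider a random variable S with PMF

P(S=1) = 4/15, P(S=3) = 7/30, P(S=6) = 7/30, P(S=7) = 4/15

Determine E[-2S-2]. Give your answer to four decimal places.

E[-2S-2] = Σ (-2s-2)·P(S=s)
 = (-4)·4/15 + (-8)·7/30 + (-14)·7/30 + (-16)·4/15
 = (-16/15) + (-28/15) + (-49/15) + (-64/15)
 = -157/15

-10.4667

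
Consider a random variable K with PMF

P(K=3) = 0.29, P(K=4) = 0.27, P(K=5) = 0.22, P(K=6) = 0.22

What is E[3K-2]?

11.11

E[3K-2] = Σ (3k-2)·P(K=k)
 = 7·0.29 + 10·0.27 + 13·0.22 + 16·0.22
 = 2.03 + 2.7 + 2.86 + 3.52
 = 11.11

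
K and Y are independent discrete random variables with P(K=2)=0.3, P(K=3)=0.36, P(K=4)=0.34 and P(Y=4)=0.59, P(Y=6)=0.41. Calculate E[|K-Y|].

1.78

E[|K-Y|] = Σ_k Σ_y |k-y| · P(K=k)P(Y=y)
 = 2·0.177 + 4·0.123 + 1·0.2124 + 3·0.1476 + 0·0.2006 + 2·0.1394
 = 0.354 + 0.492 + 0.2124 + 0.4428 + 0 + 0.2788
 = 1.78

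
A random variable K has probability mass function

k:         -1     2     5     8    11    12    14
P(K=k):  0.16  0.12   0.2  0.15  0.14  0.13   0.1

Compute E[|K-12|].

E[|K-12|] = Σ |k-12|·P(K=k)
 = 13·0.16 + 10·0.12 + 7·0.2 + 4·0.15 + 1·0.14 + 0·0.13 + 2·0.1
 = 2.08 + 1.2 + 1.4 + 0.6 + 0.14 + 0 + 0.2
 = 5.62

5.62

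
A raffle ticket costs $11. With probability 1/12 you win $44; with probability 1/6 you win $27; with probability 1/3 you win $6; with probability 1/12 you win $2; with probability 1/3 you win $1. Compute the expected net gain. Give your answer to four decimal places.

-0.3333

E[payout] = 44·1/12 + 27·1/6 + 6·1/3 + 2·1/12 + 1·1/3
 = 11/3 + 9/2 + 2 + 1/6 + 1/3
 = 32/3
Net = 32/3 - 11 = -1/3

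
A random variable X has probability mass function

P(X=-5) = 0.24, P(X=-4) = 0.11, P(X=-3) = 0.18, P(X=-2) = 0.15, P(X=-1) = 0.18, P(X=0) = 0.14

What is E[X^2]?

10.16

E[X^2] = Σ x^2·P(X=x)
 = 25·0.24 + 16·0.11 + 9·0.18 + 4·0.15 + 1·0.18 + 0·0.14
 = 6 + 1.76 + 1.62 + 0.6 + 0.18 + 0
 = 10.16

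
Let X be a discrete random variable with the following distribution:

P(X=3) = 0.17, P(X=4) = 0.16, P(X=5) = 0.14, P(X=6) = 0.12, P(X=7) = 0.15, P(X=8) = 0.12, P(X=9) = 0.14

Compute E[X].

5.84

E[X] = Σ x·P(X=x)
 = 3·0.17 + 4·0.16 + 5·0.14 + 6·0.12 + 7·0.15 + 8·0.12 + 9·0.14
 = 0.51 + 0.64 + 0.7 + 0.72 + 1.05 + 0.96 + 1.26
 = 5.84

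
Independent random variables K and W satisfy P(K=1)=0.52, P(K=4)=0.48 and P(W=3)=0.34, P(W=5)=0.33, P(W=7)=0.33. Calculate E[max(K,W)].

E[max(K,W)] = Σ_k Σ_w max(k,w) · P(K=k)P(W=w)
 = 3·0.1768 + 5·0.1716 + 7·0.1716 + 4·0.1632 + 5·0.1584 + 7·0.1584
 = 0.5304 + 0.858 + 1.2012 + 0.6528 + 0.792 + 1.1088
 = 5.1432

5.1432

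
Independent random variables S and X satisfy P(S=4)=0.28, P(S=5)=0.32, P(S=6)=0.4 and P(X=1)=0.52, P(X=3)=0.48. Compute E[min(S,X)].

1.96

E[min(S,X)] = Σ_s Σ_x min(s,x) · P(S=s)P(X=x)
 = 1·0.1456 + 3·0.1344 + 1·0.1664 + 3·0.1536 + 1·0.208 + 3·0.192
 = 0.1456 + 0.4032 + 0.1664 + 0.4608 + 0.208 + 0.576
 = 1.96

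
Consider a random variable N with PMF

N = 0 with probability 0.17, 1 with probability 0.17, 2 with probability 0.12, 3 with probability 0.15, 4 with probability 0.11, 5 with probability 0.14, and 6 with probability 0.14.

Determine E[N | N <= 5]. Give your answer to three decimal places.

P(N <= 5) = 0.17 + 0.17 + 0.12 + 0.15 + 0.11 + 0.14 = 0.86.
E[N | N <= 5] = [0·0.17 + 1·0.17 + 2·0.12 + 3·0.15 + 4·0.11 + 5·0.14] / 0.86
 = 2 / 0.86
 = 100/43

2.326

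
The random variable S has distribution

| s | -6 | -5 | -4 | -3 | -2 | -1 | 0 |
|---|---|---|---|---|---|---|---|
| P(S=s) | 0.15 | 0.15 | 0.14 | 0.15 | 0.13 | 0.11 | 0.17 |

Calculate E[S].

-3.03

E[S] = Σ s·P(S=s)
 = (-6)·0.15 + (-5)·0.15 + (-4)·0.14 + (-3)·0.15 + (-2)·0.13 + (-1)·0.11 + 0·0.17
 = (-0.9) + (-0.75) + (-0.56) + (-0.45) + (-0.26) + (-0.11) + 0
 = -3.03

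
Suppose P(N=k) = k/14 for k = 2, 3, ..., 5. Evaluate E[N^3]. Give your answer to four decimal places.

E[N^3] = Σ n^3·P(N=n)
 = 8·1/7 + 27·3/14 + 64·2/7 + 125·5/14
 = 8/7 + 81/14 + 128/7 + 625/14
 = 489/7

69.8571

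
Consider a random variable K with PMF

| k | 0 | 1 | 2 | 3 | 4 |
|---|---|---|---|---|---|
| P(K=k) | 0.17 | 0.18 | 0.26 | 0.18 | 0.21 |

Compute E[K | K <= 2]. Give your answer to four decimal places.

P(K <= 2) = 0.17 + 0.18 + 0.26 = 0.61.
E[K | K <= 2] = [0·0.17 + 1·0.18 + 2·0.26] / 0.61
 = 0.7 / 0.61
 = 70/61

1.1475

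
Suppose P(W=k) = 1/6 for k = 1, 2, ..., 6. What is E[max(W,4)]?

4.5

E[max(W,4)] = Σ max(w,4)·P(W=w)
 = 4·1/6 + 4·1/6 + 4·1/6 + 4·1/6 + 5·1/6 + 6·1/6
 = 2/3 + 2/3 + 2/3 + 2/3 + 5/6 + 1
 = 9/2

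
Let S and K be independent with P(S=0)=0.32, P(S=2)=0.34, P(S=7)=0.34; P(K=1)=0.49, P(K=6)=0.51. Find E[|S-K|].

3.1692

E[|S-K|] = Σ_s Σ_k |s-k| · P(S=s)P(K=k)
 = 1·0.1568 + 6·0.1632 + 1·0.1666 + 4·0.1734 + 6·0.1666 + 1·0.1734
 = 0.1568 + 0.9792 + 0.1666 + 0.6936 + 0.9996 + 0.1734
 = 3.1692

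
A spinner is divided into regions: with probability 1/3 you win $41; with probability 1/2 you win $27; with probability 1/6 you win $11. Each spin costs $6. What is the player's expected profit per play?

23

E[payout] = 41·1/3 + 27·1/2 + 11·1/6
 = 41/3 + 27/2 + 11/6
 = 29
Net = 29 - 6 = 23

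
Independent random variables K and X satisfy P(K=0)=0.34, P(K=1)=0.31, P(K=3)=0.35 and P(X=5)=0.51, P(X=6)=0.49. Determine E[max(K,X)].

E[max(K,X)] = Σ_k Σ_x max(k,x) · P(K=k)P(X=x)
 = 5·0.1734 + 6·0.1666 + 5·0.1581 + 6·0.1519 + 5·0.1785 + 6·0.1715
 = 0.867 + 0.9996 + 0.7905 + 0.9114 + 0.8925 + 1.029
 = 5.49

5.49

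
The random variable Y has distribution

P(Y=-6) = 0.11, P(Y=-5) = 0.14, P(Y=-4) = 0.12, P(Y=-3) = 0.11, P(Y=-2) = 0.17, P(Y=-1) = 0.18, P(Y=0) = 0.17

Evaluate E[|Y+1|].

2.03

E[|Y+1|] = Σ |y+1|·P(Y=y)
 = 5·0.11 + 4·0.14 + 3·0.12 + 2·0.11 + 1·0.17 + 0·0.18 + 1·0.17
 = 0.55 + 0.56 + 0.36 + 0.22 + 0.17 + 0 + 0.17
 = 2.03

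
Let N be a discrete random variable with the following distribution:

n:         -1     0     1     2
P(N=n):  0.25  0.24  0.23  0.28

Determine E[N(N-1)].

E[N(N-1)] = Σ n(n-1)·P(N=n)
 = 2·0.25 + 0·0.24 + 0·0.23 + 2·0.28
 = 0.5 + 0 + 0 + 0.56
 = 1.06

1.06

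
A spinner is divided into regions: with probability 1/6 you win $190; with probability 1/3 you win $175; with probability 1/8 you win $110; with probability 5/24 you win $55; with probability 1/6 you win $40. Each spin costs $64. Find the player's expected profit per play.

E[payout] = 190·1/6 + 175·1/3 + 110·1/8 + 55·5/24 + 40·1/6
 = 95/3 + 175/3 + 55/4 + 275/24 + 20/3
 = 975/8
Net = 975/8 - 64 = 463/8

57.875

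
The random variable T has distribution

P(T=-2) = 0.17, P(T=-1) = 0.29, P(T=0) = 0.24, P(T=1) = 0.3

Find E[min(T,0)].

-0.63

E[min(T,0)] = Σ min(t,0)·P(T=t)
 = (-2)·0.17 + (-1)·0.29 + 0·0.24 + 0·0.3
 = (-0.34) + (-0.29) + 0 + 0
 = -0.63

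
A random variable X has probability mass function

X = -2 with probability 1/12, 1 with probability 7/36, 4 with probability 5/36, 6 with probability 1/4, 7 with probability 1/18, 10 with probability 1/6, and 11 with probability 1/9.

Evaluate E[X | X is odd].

5

P(X is odd) = 7/36 + 1/18 + 1/9 = 13/36.
E[X | X is odd] = [1·7/36 + 7·1/18 + 11·1/9] / (13/36)
 = 65/36 / (13/36)
 = 5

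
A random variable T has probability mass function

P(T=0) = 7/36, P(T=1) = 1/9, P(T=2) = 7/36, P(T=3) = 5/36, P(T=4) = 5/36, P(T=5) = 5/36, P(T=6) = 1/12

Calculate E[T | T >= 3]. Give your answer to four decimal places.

4.3333

P(T >= 3) = 5/36 + 5/36 + 5/36 + 1/12 = 1/2.
E[T | T >= 3] = [3·5/36 + 4·5/36 + 5·5/36 + 6·1/12] / (1/2)
 = 13/6 / (1/2)
 = 13/3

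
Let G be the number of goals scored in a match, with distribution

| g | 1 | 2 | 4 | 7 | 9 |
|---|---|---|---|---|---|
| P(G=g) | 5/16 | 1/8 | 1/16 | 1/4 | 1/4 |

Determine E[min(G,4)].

E[min(G,4)] = Σ min(g,4)·P(G=g)
 = 1·5/16 + 2·1/8 + 4·1/16 + 4·1/4 + 4·1/4
 = 5/16 + 1/4 + 1/4 + 1 + 1
 = 45/16

2.8125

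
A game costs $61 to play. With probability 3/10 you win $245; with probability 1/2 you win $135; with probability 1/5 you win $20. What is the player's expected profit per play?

84

E[payout] = 245·3/10 + 135·1/2 + 20·1/5
 = 147/2 + 135/2 + 4
 = 145
Net = 145 - 61 = 84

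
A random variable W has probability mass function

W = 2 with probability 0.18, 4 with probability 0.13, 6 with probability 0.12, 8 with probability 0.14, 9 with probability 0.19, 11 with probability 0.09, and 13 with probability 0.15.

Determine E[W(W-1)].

60.34

E[W(W-1)] = Σ w(w-1)·P(W=w)
 = 2·0.18 + 12·0.13 + 30·0.12 + 56·0.14 + 72·0.19 + 110·0.09 + 156·0.15
 = 0.36 + 1.56 + 3.6 + 7.84 + 13.68 + 9.9 + 23.4
 = 60.34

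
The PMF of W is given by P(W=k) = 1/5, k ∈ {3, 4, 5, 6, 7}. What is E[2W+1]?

11

E[2W+1] = Σ (2w+1)·P(W=w)
 = 7·1/5 + 9·1/5 + 11·1/5 + 13·1/5 + 15·1/5
 = 7/5 + 9/5 + 11/5 + 13/5 + 3
 = 11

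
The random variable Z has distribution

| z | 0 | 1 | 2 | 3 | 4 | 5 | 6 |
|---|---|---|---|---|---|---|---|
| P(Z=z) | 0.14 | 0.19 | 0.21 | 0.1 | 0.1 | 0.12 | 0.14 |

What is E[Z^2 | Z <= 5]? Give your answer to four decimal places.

P(Z <= 5) = 0.14 + 0.19 + 0.21 + 0.1 + 0.1 + 0.12 = 0.86.
E[Z^2 | Z <= 5] = [0·0.14 + 1·0.19 + 4·0.21 + 9·0.1 + 16·0.1 + 25·0.12] / 0.86
 = 6.53 / 0.86
 = 653/86

7.5930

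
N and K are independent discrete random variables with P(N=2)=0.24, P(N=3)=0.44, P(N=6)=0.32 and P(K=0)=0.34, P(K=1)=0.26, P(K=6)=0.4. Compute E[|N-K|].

2.884

E[|N-K|] = Σ_n Σ_k |n-k| · P(N=n)P(K=k)
 = 2·0.0816 + 1·0.0624 + 4·0.096 + 3·0.1496 + 2·0.1144 + 3·0.176 + 6·0.1088 + 5·0.0832 + 0·0.128
 = 0.1632 + 0.0624 + 0.384 + 0.4488 + 0.2288 + 0.528 + 0.6528 + 0.416 + 0
 = 2.884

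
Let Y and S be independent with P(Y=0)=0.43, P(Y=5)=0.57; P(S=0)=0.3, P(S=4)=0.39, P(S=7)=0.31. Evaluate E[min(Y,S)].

E[min(Y,S)] = Σ_y Σ_s min(y,s) · P(Y=y)P(S=s)
 = 0·0.129 + 0·0.1677 + 0·0.1333 + 0·0.171 + 4·0.2223 + 5·0.1767
 = 0 + 0 + 0 + 0 + 0.8892 + 0.8835
 = 1.7727

1.7727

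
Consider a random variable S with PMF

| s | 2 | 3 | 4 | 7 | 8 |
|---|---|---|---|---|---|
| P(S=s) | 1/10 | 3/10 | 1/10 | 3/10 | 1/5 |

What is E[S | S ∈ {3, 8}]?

5

P(S ∈ {3, 8}) = 3/10 + 1/5 = 1/2.
E[S | S ∈ {3, 8}] = [3·3/10 + 8·1/5] / (1/2)
 = 5/2 / (1/2)
 = 5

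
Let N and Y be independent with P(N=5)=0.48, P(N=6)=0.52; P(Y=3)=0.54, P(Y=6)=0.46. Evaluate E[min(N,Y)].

4.1592

E[min(N,Y)] = Σ_n Σ_y min(n,y) · P(N=n)P(Y=y)
 = 3·0.2592 + 5·0.2208 + 3·0.2808 + 6·0.2392
 = 0.7776 + 1.104 + 0.8424 + 1.4352
 = 4.1592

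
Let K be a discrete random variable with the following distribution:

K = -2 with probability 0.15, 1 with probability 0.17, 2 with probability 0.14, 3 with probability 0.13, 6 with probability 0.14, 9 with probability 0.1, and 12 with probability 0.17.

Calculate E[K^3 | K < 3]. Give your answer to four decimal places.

0.1957

P(K < 3) = 0.15 + 0.17 + 0.14 = 0.46.
E[K^3 | K < 3] = [(-8)·0.15 + 1·0.17 + 8·0.14] / 0.46
 = 0.09 / 0.46
 = 9/46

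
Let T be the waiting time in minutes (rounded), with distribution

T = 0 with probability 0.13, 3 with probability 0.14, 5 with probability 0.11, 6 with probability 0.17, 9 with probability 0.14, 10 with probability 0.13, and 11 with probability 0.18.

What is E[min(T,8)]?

5.59

E[min(T,8)] = Σ min(t,8)·P(T=t)
 = 0·0.13 + 3·0.14 + 5·0.11 + 6·0.17 + 8·0.14 + 8·0.13 + 8·0.18
 = 0 + 0.42 + 0.55 + 1.02 + 1.12 + 1.04 + 1.44
 = 5.59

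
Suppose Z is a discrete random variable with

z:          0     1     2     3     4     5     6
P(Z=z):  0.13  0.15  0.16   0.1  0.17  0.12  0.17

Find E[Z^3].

66.73

E[Z^3] = Σ z^3·P(Z=z)
 = 0·0.13 + 1·0.15 + 8·0.16 + 27·0.1 + 64·0.17 + 125·0.12 + 216·0.17
 = 0 + 0.15 + 1.28 + 2.7 + 10.88 + 15 + 36.72
 = 66.73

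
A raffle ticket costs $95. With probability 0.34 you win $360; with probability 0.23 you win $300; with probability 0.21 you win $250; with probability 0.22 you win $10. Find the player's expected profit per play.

E[payout] = 360·0.34 + 300·0.23 + 250·0.21 + 10·0.22
 = 122.4 + 69 + 52.5 + 2.2
 = 246.1
Net = 246.1 - 95 = 151.1

151.1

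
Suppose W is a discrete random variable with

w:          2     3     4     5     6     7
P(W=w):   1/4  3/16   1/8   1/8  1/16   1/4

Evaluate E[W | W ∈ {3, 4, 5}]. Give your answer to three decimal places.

3.857

P(W ∈ {3, 4, 5}) = 3/16 + 1/8 + 1/8 = 7/16.
E[W | W ∈ {3, 4, 5}] = [3·3/16 + 4·1/8 + 5·1/8] / (7/16)
 = 27/16 / (7/16)
 = 27/7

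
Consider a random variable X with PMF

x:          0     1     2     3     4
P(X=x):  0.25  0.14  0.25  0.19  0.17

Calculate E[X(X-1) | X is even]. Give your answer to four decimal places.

P(X is even) = 0.25 + 0.25 + 0.17 = 0.67.
E[X(X-1) | X is even] = [0·0.25 + 2·0.25 + 12·0.17] / 0.67
 = 2.54 / 0.67
 = 254/67

3.7910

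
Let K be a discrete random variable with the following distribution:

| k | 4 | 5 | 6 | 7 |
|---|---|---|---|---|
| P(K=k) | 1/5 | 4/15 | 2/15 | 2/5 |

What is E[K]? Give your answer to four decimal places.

5.7333

E[K] = Σ k·P(K=k)
 = 4·1/5 + 5·4/15 + 6·2/15 + 7·2/5
 = 4/5 + 4/3 + 4/5 + 14/5
 = 86/15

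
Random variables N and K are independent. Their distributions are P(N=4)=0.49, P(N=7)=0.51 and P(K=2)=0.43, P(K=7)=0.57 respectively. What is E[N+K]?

10.38

E[N+K] = Σ_n Σ_k (n+k) · P(N=n)P(K=k)
 = 6·0.2107 + 11·0.2793 + 9·0.2193 + 14·0.2907
 = 1.2642 + 3.0723 + 1.9737 + 4.0698
 = 10.38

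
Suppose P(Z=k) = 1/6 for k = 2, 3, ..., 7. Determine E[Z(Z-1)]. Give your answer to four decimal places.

18.6667

E[Z(Z-1)] = Σ z(z-1)·P(Z=z)
 = 2·1/6 + 6·1/6 + 12·1/6 + 20·1/6 + 30·1/6 + 42·1/6
 = 1/3 + 1 + 2 + 10/3 + 5 + 7
 = 56/3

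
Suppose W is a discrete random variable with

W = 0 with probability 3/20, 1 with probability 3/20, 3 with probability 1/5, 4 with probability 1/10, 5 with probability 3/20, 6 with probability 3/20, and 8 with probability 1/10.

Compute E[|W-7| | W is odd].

P(W is odd) = 3/20 + 1/5 + 3/20 = 1/2.
E[|W-7| | W is odd] = [6·3/20 + 4·1/5 + 2·3/20] / (1/2)
 = 2 / (1/2)
 = 4

4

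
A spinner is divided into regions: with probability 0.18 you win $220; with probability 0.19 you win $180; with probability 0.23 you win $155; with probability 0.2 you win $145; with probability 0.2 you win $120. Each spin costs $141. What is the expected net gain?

E[payout] = 220·0.18 + 180·0.19 + 155·0.23 + 145·0.2 + 120·0.2
 = 39.6 + 34.2 + 35.65 + 29 + 24
 = 162.45
Net = 162.45 - 141 = 21.45

21.45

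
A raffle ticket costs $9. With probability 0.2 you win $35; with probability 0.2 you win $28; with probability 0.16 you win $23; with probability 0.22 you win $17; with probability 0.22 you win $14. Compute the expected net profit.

E[payout] = 35·0.2 + 28·0.2 + 23·0.16 + 17·0.22 + 14·0.22
 = 7 + 5.6 + 3.68 + 3.74 + 3.08
 = 23.1
Net = 23.1 - 9 = 14.1

14.1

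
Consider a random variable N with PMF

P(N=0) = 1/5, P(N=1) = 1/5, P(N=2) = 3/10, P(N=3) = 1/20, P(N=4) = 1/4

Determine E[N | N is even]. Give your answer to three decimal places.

2.133

P(N is even) = 1/5 + 3/10 + 1/4 = 3/4.
E[N | N is even] = [0·1/5 + 2·3/10 + 4·1/4] / (3/4)
 = 8/5 / (3/4)
 = 32/15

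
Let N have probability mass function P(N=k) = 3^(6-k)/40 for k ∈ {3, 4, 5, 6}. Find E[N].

E[N] = Σ n·P(N=n)
 = 3·27/40 + 4·9/40 + 5·3/40 + 6·1/40
 = 81/40 + 9/10 + 3/8 + 3/20
 = 69/20

3.45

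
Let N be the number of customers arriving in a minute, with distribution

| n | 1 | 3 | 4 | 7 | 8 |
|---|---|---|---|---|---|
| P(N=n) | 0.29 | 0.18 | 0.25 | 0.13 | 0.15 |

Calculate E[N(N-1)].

17.94

E[N(N-1)] = Σ n(n-1)·P(N=n)
 = 0·0.29 + 6·0.18 + 12·0.25 + 42·0.13 + 56·0.15
 = 0 + 1.08 + 3 + 5.46 + 8.4
 = 17.94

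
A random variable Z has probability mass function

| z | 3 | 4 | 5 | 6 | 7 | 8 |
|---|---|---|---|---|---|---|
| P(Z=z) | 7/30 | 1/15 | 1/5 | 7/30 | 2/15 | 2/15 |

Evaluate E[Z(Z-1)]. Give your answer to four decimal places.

26.2667

E[Z(Z-1)] = Σ z(z-1)·P(Z=z)
 = 6·7/30 + 12·1/15 + 20·1/5 + 30·7/30 + 42·2/15 + 56·2/15
 = 7/5 + 4/5 + 4 + 7 + 28/5 + 112/15
 = 394/15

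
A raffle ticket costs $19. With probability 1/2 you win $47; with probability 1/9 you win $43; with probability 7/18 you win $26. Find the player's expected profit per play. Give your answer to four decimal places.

E[payout] = 47·1/2 + 43·1/9 + 26·7/18
 = 47/2 + 43/9 + 91/9
 = 691/18
Net = 691/18 - 19 = 349/18

19.3889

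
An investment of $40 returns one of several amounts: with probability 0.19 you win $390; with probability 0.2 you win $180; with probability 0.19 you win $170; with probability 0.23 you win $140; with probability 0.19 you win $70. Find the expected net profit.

147.9

E[payout] = 390·0.19 + 180·0.2 + 170·0.19 + 140·0.23 + 70·0.19
 = 74.1 + 36 + 32.3 + 32.2 + 13.3
 = 187.9
Net = 187.9 - 40 = 147.9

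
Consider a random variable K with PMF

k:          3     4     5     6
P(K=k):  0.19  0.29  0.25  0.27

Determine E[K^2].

22.32

E[K^2] = Σ k^2·P(K=k)
 = 9·0.19 + 16·0.29 + 25·0.25 + 36·0.27
 = 1.71 + 4.64 + 6.25 + 9.72
 = 22.32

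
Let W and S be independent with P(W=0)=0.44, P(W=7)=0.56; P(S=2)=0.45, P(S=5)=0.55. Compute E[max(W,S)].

5.526

E[max(W,S)] = Σ_w Σ_s max(w,s) · P(W=w)P(S=s)
 = 2·0.198 + 5·0.242 + 7·0.252 + 7·0.308
 = 0.396 + 1.21 + 1.764 + 2.156
 = 5.526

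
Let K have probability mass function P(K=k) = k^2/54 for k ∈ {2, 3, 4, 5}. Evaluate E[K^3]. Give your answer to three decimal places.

81.926

E[K^3] = Σ k^3·P(K=k)
 = 8·2/27 + 27·1/6 + 64·8/27 + 125·25/54
 = 16/27 + 9/2 + 512/27 + 3125/54
 = 2212/27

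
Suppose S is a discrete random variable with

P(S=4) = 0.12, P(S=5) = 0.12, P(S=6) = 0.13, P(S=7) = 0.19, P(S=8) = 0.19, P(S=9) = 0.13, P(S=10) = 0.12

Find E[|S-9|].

2.16

E[|S-9|] = Σ |s-9|·P(S=s)
 = 5·0.12 + 4·0.12 + 3·0.13 + 2·0.19 + 1·0.19 + 0·0.13 + 1·0.12
 = 0.6 + 0.48 + 0.39 + 0.38 + 0.19 + 0 + 0.12
 = 2.16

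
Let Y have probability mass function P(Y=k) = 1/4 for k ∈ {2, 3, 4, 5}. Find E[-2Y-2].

E[-2Y-2] = Σ (-2y-2)·P(Y=y)
 = (-6)·1/4 + (-8)·1/4 + (-10)·1/4 + (-12)·1/4
 = (-3/2) + (-2) + (-5/2) + (-3)
 = -9

-9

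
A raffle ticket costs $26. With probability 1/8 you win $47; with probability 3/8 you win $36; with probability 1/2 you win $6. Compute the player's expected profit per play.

E[payout] = 47·1/8 + 36·3/8 + 6·1/2
 = 47/8 + 27/2 + 3
 = 179/8
Net = 179/8 - 26 = -29/8

-3.625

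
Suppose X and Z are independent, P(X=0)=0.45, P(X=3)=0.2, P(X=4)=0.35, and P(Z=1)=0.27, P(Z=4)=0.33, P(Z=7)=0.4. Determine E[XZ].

E[XZ] = Σ_x Σ_z xz · P(X=x)P(Z=z)
 = 0·0.1215 + 0·0.1485 + 0·0.18 + 3·0.054 + 12·0.066 + 21·0.08 + 4·0.0945 + 16·0.1155 + 28·0.14
 = 0 + 0 + 0 + 0.162 + 0.792 + 1.68 + 0.378 + 1.848 + 3.92
 = 8.78

8.78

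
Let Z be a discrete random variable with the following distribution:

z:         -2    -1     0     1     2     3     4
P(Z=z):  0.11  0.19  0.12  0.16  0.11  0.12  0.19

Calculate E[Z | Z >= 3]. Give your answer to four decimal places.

3.6129

P(Z >= 3) = 0.12 + 0.19 = 0.31.
E[Z | Z >= 3] = [3·0.12 + 4·0.19] / 0.31
 = 1.12 / 0.31
 = 112/31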